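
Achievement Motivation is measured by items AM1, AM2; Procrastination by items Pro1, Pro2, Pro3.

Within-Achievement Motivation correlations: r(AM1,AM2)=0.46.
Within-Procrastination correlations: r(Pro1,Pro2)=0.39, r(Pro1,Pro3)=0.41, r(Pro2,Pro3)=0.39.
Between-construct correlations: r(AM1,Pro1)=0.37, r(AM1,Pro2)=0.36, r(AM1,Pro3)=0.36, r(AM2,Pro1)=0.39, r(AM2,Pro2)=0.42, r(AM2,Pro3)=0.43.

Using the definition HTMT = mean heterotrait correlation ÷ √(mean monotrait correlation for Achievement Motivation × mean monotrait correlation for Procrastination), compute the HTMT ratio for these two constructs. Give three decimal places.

0.909

Mean between = 2.33/6 = 0.3883.
Mean within-AM = 0.46/1 = 0.4600; mean within-Pro = 1.19/3 = 0.3967.
Geometric mean = √(0.4600 × 0.3967) = 0.4272.
HTMT = 0.3883 / 0.4272 = 0.909.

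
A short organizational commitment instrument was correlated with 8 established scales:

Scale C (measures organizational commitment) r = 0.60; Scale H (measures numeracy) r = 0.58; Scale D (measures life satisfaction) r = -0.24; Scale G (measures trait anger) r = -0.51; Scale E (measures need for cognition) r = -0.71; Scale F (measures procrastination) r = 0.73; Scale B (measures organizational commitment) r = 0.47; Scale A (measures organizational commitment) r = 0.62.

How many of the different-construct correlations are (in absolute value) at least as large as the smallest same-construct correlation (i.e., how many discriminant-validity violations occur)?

4

Convergent (same construct = organizational commitment): Scale C, Scale B, Scale A.
Smallest convergent = 0.47. Discriminant |r|: 0.58, 0.24, 0.51, 0.71, 0.73; count ≥ 0.47 → 4.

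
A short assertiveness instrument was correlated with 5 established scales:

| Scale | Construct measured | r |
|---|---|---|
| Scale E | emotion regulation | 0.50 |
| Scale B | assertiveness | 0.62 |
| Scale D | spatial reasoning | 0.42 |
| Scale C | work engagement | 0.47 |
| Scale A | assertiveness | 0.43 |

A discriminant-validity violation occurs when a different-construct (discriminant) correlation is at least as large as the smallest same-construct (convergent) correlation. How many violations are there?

2

Convergent (same construct = assertiveness): Scale B, Scale A.
Smallest convergent = 0.43. Discriminant values: 0.50, 0.42, 0.47; count ≥ 0.43 → 2.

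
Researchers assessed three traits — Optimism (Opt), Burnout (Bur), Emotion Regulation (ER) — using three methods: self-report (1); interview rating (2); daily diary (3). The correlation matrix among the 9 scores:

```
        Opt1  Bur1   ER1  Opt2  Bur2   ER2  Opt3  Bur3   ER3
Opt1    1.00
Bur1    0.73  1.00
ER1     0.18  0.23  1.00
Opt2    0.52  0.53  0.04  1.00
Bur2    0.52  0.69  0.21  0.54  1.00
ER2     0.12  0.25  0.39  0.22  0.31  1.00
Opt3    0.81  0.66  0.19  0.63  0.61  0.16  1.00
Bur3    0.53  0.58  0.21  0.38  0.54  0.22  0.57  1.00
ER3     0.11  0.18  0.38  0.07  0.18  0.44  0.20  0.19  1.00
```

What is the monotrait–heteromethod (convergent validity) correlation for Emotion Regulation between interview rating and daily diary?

Same trait (ER), different methods: r(ER2, ER3) = 0.44.

0.44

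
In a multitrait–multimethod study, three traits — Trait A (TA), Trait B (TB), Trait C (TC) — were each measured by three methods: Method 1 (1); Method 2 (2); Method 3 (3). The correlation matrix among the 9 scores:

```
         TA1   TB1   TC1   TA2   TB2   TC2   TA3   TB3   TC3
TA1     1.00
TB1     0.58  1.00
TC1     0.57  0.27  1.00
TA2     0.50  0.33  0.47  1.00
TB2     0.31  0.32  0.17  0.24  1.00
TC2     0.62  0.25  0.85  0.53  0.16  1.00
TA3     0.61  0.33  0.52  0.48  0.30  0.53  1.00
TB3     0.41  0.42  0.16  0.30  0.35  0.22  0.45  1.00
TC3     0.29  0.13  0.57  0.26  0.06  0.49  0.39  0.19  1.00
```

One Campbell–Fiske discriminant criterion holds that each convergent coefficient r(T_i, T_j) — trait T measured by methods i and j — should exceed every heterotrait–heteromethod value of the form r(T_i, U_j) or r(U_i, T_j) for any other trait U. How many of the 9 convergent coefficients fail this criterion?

Checking each validity diagonal entry against its comparison values:
TA (methods 1·2): 0.50 vs {0.31, 0.33, 0.62, 0.47} → fail.
TA (methods 1·3): 0.61 vs {0.41, 0.33, 0.29, 0.52} → pass.
TA (methods 2·3): 0.48 vs {0.30, 0.30, 0.26, 0.53} → fail.
TB (methods 1·2): 0.32 vs {0.33, 0.31, 0.25, 0.17} → fail.
TB (methods 1·3): 0.42 vs {0.33, 0.41, 0.13, 0.16} → pass.
TB (methods 2·3): 0.35 vs {0.30, 0.30, 0.06, 0.22} → pass.
TC (methods 1·2): 0.85 vs {0.47, 0.62, 0.17, 0.25} → pass.
TC (methods 1·3): 0.57 vs {0.52, 0.29, 0.16, 0.13} → pass.
TC (methods 2·3): 0.49 vs {0.53, 0.26, 0.22, 0.06} → fail.
4 of 9 fail.

4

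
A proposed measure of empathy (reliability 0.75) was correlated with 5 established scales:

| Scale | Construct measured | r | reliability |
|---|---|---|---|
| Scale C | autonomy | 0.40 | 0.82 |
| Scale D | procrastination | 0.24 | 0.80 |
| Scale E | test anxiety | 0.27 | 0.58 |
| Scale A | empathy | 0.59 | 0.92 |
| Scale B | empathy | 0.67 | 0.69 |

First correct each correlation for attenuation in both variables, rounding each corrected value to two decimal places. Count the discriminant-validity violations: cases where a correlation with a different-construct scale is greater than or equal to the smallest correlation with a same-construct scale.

0

Disattenuated r (r / √(r_scale · r_new)):
  Scale C (disc): 0.40 / √(0.82·0.75) = 0.51
  Scale D (disc): 0.24 / √(0.80·0.75) = 0.31
  Scale E (disc): 0.27 / √(0.58·0.75) = 0.41
  Scale A (conv): 0.59 / √(0.92·0.75) = 0.71
  Scale B (conv): 0.67 / √(0.69·0.75) = 0.93
Smallest convergent = 0.71. Discriminant values: 0.51, 0.31, 0.41; count ≥ 0.71 → 0.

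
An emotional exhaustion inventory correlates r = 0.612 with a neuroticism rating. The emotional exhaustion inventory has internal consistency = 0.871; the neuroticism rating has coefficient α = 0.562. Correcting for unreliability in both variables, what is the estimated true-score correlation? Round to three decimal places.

r_true = r_obs / √(r_xx · r_yy) = 0.612 / √(0.871 × 0.562) = 0.612 / √0.489502 = 0.612 / 0.6996 ≈ 0.875.

0.875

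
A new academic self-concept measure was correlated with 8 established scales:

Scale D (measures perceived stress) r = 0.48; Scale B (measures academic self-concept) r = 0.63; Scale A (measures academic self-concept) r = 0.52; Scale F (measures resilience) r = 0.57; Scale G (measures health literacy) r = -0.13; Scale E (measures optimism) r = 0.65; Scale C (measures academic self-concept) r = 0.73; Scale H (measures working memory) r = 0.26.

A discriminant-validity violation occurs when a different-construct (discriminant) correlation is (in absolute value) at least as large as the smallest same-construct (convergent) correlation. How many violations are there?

Convergent (same construct = academic self-concept): Scale B, Scale A, Scale C.
Smallest convergent = 0.52. Discriminant |r|: 0.48, 0.57, 0.13, 0.65, 0.26; count ≥ 0.52 → 2.

2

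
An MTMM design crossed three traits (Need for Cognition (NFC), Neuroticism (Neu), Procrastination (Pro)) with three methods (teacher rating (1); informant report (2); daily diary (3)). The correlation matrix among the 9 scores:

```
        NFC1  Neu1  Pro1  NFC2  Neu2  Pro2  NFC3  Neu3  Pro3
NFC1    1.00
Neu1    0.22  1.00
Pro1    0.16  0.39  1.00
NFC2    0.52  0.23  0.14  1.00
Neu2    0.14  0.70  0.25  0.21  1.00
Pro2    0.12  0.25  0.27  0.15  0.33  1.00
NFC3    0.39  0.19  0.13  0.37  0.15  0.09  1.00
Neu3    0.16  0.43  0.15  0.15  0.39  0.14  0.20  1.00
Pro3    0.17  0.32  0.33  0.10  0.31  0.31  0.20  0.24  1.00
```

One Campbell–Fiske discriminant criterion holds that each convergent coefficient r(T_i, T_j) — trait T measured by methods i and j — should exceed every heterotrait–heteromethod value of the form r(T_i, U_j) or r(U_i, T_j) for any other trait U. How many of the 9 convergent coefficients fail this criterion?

Checking each validity diagonal entry against its comparison values:
NFC (methods 1·2): 0.52 vs {0.14, 0.23, 0.12, 0.14} → pass.
NFC (methods 1·3): 0.39 vs {0.16, 0.19, 0.17, 0.13} → pass.
NFC (methods 2·3): 0.37 vs {0.15, 0.15, 0.10, 0.09} → pass.
Neu (methods 1·2): 0.70 vs {0.23, 0.14, 0.25, 0.25} → pass.
Neu (methods 1·3): 0.43 vs {0.19, 0.16, 0.32, 0.15} → pass.
Neu (methods 2·3): 0.39 vs {0.15, 0.15, 0.31, 0.14} → pass.
Pro (methods 1·2): 0.27 vs {0.14, 0.12, 0.25, 0.25} → pass.
Pro (methods 1·3): 0.33 vs {0.13, 0.17, 0.15, 0.32} → pass.
Pro (methods 2·3): 0.31 vs {0.09, 0.10, 0.14, 0.31} → fail.
1 of 9 fail.

1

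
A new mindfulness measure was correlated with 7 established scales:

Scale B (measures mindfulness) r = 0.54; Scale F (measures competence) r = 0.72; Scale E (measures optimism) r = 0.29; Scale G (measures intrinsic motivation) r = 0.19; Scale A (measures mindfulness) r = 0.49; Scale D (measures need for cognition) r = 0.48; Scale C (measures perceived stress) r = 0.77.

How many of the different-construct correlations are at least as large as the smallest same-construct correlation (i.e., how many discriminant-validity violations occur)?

Convergent (same construct = mindfulness): Scale B, Scale A.
Smallest convergent = 0.49. Discriminant values: 0.72, 0.29, 0.19, 0.48, 0.77; count ≥ 0.49 → 2.

2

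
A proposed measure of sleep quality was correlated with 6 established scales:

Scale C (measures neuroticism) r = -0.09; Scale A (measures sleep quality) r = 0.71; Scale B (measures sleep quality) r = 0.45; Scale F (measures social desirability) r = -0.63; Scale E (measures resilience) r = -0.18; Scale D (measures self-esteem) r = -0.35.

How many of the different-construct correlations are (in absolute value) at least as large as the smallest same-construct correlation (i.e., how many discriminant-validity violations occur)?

1

Convergent (same construct = sleep quality): Scale A, Scale B.
Smallest convergent = 0.45. Discriminant |r|: 0.09, 0.63, 0.18, 0.35; count ≥ 0.45 → 1.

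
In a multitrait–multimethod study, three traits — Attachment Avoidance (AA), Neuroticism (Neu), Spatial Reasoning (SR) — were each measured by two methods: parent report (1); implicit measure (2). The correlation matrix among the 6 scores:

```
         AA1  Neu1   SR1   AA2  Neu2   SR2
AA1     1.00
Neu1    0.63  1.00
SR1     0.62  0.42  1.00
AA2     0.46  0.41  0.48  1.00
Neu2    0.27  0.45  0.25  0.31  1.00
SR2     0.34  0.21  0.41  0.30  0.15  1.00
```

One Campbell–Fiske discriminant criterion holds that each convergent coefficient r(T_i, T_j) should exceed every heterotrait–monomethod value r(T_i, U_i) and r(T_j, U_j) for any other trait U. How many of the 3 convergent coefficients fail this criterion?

Each convergent coefficient versus the relevant comparison correlations:
AA (methods 1·2): 0.46 vs {0.63, 0.31, 0.62, 0.30} → fail.
Neu (methods 1·2): 0.45 vs {0.63, 0.31, 0.42, 0.15} → fail.
SR (methods 1·2): 0.41 vs {0.62, 0.30, 0.42, 0.15} → fail.
3 of 3 fail.

3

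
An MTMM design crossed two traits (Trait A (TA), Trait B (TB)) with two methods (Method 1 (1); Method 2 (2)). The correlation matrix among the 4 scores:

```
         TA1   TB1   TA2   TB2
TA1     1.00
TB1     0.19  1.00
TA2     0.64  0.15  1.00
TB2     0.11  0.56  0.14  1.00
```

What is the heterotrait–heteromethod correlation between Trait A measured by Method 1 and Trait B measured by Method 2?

0.11

Different traits and methods: r(TA1, TB2) = 0.11.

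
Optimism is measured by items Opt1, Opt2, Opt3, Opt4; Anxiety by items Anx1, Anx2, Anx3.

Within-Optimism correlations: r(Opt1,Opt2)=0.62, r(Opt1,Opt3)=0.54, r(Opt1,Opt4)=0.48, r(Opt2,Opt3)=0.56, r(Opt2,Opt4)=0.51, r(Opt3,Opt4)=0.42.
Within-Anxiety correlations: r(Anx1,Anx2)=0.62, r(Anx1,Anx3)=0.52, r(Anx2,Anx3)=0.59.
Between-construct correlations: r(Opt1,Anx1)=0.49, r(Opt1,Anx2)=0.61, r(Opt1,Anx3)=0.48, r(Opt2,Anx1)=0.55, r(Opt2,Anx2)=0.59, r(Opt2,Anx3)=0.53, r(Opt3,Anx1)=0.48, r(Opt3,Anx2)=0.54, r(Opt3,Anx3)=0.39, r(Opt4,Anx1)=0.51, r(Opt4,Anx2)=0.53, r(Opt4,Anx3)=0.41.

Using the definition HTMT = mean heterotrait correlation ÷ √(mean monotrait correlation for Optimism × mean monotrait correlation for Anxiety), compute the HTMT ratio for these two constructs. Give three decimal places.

Between-construct mean = 6.11/12 = 0.5092.
Mean within-Opt = 3.13/6 = 0.5217; mean within-Anx = 1.73/3 = 0.5767.
Geometric mean = √(0.5217 × 0.5767) = 0.5485.
HTMT = 0.5092 / 0.5485 = 0.928.

0.928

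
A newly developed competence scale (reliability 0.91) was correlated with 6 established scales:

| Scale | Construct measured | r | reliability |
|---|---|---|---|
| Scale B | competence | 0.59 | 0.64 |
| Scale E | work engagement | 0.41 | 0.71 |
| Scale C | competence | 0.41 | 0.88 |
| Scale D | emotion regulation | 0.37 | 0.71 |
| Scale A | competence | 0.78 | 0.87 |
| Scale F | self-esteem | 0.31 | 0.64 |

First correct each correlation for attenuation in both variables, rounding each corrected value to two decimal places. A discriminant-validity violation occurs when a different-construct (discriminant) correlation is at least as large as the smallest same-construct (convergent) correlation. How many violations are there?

2

Disattenuated r (r / √(r_scale · r_new)):
  Scale B (conv): 0.59 / √(0.64·0.91) = 0.77
  Scale E (disc): 0.41 / √(0.71·0.91) = 0.51
  Scale C (conv): 0.41 / √(0.88·0.91) = 0.46
  Scale D (disc): 0.37 / √(0.71·0.91) = 0.46
  Scale A (conv): 0.78 / √(0.87·0.91) = 0.88
  Scale F (disc): 0.31 / √(0.64·0.91) = 0.41
Smallest convergent = 0.46. Discriminant values: 0.51, 0.46, 0.41; count ≥ 0.46 → 2.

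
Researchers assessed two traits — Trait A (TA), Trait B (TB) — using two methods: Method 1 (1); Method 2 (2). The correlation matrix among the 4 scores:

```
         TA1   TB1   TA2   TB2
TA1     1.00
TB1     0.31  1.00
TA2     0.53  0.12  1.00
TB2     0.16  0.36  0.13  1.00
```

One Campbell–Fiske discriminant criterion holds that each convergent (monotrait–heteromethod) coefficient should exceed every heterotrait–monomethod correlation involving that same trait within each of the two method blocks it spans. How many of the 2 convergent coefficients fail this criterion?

Convergent coefficients and their comparison sets:
TA (methods 1·2): 0.53 vs {0.31, 0.13} → pass.
TB (methods 1·2): 0.36 vs {0.31, 0.13} → pass.
0 of 2 fail.

0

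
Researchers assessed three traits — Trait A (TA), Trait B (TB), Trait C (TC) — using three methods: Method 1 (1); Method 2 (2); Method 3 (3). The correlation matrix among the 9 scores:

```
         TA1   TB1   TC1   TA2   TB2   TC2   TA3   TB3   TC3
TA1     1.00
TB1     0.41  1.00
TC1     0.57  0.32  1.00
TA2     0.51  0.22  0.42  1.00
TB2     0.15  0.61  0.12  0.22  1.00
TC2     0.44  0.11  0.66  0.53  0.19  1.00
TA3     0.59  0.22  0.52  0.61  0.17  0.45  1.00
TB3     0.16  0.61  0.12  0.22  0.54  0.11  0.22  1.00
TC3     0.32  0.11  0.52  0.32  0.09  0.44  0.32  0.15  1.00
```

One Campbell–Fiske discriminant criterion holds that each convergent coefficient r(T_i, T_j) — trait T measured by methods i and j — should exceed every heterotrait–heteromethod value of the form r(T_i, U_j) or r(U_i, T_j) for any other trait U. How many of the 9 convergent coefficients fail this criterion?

2

Each convergent coefficient versus the relevant comparison correlations:
TA (methods 1·2): 0.51 vs {0.15, 0.22, 0.44, 0.42} → pass.
TA (methods 1·3): 0.59 vs {0.16, 0.22, 0.32, 0.52} → pass.
TA (methods 2·3): 0.61 vs {0.22, 0.17, 0.32, 0.45} → pass.
TB (methods 1·2): 0.61 vs {0.22, 0.15, 0.11, 0.12} → pass.
TB (methods 1·3): 0.61 vs {0.22, 0.16, 0.11, 0.12} → pass.
TB (methods 2·3): 0.54 vs {0.17, 0.22, 0.09, 0.11} → pass.
TC (methods 1·2): 0.66 vs {0.42, 0.44, 0.12, 0.11} → pass.
TC (methods 1·3): 0.52 vs {0.52, 0.32, 0.12, 0.11} → fail.
TC (methods 2·3): 0.44 vs {0.45, 0.32, 0.11, 0.09} → fail.
2 of 9 fail.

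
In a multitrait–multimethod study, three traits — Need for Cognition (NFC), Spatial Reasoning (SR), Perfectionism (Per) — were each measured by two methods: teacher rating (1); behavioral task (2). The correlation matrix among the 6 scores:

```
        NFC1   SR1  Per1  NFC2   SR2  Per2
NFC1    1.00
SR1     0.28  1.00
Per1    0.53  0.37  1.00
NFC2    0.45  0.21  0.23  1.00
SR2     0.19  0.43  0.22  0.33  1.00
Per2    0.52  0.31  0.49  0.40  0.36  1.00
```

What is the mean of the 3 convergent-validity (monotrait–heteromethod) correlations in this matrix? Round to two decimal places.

Convergent values: 0.45, 0.43, 0.49; mean = 1.37/3 = 0.46.

0.46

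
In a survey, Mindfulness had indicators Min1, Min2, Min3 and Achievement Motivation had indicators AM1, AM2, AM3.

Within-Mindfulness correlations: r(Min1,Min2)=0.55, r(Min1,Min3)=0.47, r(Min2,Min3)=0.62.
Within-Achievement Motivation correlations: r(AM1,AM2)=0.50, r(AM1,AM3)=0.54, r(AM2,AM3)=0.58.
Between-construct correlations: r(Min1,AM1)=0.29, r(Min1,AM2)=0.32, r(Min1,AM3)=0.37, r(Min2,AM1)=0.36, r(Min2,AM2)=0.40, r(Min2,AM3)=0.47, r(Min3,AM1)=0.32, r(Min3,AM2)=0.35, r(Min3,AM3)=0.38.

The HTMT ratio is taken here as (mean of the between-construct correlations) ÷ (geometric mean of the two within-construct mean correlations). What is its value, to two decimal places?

0.67

Mean heterotrait r = 3.26/9 = 0.3622.
Mean within-Min = 1.64/3 = 0.5467; mean within-AM = 1.62/3 = 0.5400.
Geometric mean = √(0.5467 × 0.5400) = 0.5433.
HTMT = 0.3622 / 0.5433 = 0.67.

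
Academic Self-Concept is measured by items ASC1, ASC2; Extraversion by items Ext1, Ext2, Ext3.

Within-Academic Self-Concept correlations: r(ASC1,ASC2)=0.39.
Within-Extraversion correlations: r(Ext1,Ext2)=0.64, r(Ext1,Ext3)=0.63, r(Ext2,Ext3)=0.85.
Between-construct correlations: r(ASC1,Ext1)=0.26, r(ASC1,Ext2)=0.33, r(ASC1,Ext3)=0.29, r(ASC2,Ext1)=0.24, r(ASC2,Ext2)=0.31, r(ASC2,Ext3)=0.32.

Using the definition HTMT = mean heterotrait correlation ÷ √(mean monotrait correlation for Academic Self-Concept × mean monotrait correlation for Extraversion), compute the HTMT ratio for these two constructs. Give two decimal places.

0.56

Mean between = 1.75/6 = 0.2917.
Mean within-ASC = 0.39/1 = 0.3900; mean within-Ext = 2.12/3 = 0.7067.
Geometric mean = √(0.3900 × 0.7067) = 0.5250.
HTMT = 0.2917 / 0.5250 = 0.56.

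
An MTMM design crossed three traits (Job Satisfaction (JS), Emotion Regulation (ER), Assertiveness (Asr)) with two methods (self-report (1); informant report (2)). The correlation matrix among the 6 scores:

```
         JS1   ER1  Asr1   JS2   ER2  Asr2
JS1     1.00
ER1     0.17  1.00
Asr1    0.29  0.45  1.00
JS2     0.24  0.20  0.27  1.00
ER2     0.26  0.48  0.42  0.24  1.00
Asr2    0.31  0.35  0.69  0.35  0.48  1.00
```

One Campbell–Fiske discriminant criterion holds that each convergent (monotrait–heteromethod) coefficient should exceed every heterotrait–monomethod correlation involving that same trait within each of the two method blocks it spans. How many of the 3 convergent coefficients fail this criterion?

Convergent coefficients and their comparison sets:
JS (methods 1·2): 0.24 vs {0.17, 0.24, 0.29, 0.35} → fail.
ER (methods 1·2): 0.48 vs {0.17, 0.24, 0.45, 0.48} → fail.
Asr (methods 1·2): 0.69 vs {0.29, 0.35, 0.45, 0.48} → pass.
2 of 3 fail.

2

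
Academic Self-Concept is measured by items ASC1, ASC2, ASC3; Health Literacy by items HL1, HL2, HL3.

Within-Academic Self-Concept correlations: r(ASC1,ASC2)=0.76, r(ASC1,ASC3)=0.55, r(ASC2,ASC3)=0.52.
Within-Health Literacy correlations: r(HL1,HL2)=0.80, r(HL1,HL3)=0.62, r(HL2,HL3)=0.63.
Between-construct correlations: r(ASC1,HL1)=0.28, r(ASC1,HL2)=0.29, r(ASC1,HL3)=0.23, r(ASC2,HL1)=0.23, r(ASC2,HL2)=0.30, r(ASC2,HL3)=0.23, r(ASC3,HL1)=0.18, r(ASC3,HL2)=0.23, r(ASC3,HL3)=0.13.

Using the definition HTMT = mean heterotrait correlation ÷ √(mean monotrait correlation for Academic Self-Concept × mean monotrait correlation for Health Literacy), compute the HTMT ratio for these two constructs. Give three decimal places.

0.361

Mean heterotrait r = 2.10/9 = 0.2333.
Mean within-ASC = 1.83/3 = 0.6100; mean within-HL = 2.05/3 = 0.6833.
Geometric mean = √(0.6100 × 0.6833) = 0.6456.
HTMT = 0.2333 / 0.6456 = 0.361.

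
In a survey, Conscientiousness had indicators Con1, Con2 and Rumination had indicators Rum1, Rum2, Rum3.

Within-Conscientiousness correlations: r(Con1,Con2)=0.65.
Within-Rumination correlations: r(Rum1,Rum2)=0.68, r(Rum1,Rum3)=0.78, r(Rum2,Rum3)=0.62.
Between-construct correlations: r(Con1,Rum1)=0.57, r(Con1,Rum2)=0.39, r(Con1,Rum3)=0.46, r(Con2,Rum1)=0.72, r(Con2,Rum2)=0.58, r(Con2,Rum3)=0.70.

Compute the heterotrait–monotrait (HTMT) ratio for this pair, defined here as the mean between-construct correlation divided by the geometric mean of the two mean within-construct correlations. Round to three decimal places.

0.849

Between-construct mean = 3.42/6 = 0.5700.
Mean within-Con = 0.65/1 = 0.6500; mean within-Rum = 2.08/3 = 0.6933.
Geometric mean = √(0.6500 × 0.6933) = 0.6713.
HTMT = 0.5700 / 0.6713 = 0.849.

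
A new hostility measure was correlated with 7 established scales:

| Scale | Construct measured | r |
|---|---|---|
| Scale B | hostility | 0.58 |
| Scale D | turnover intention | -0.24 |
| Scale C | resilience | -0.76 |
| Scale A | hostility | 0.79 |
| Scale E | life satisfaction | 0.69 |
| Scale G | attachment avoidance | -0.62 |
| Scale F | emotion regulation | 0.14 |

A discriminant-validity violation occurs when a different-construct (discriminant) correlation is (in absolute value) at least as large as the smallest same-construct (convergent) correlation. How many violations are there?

3

Convergent (same construct = hostility): Scale B, Scale A.
Smallest convergent = 0.58. Discriminant |r|: 0.24, 0.76, 0.69, 0.62, 0.14; count ≥ 0.58 → 3.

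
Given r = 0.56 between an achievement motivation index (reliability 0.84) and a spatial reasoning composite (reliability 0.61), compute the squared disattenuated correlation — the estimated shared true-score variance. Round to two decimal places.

Disattenuated r = 0.56 / √(0.84 × 0.61) = 0.56 / 0.7158 = 0.7823.
Shared true-score variance = 0.7823² = 0.6120 ≈ 0.61.

0.61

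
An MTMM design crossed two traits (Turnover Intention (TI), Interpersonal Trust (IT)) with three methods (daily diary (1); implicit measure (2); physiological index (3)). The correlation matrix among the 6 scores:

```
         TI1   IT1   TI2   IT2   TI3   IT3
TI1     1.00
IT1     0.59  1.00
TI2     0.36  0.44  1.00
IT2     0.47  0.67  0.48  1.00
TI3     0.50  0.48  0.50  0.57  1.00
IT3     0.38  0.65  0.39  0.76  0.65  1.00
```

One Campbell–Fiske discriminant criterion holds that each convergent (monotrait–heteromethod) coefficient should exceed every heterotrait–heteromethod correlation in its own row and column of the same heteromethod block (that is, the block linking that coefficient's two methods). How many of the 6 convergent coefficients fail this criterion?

2

Convergent coefficients and their comparison sets:
TI (methods 1·2): 0.36 vs {0.47, 0.44} → fail.
TI (methods 1·3): 0.50 vs {0.38, 0.48} → pass.
TI (methods 2·3): 0.50 vs {0.39, 0.57} → fail.
IT (methods 1·2): 0.67 vs {0.44, 0.47} → pass.
IT (methods 1·3): 0.65 vs {0.48, 0.38} → pass.
IT (methods 2·3): 0.76 vs {0.57, 0.39} → pass.
2 of 6 fail.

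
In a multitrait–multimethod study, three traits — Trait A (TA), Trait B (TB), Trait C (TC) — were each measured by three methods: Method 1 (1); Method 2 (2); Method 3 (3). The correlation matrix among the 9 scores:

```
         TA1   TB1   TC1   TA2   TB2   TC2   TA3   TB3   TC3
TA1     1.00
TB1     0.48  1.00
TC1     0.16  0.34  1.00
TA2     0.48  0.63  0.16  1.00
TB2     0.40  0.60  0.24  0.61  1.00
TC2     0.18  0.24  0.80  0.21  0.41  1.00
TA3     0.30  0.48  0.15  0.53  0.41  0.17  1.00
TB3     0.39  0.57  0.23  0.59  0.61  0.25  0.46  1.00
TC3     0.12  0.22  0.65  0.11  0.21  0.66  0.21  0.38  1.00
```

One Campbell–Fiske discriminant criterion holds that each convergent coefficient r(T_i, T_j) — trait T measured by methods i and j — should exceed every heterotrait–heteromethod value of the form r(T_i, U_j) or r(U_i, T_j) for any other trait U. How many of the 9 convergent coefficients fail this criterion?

Checking each validity diagonal entry against its comparison values:
TA (methods 1·2): 0.48 vs {0.40, 0.63, 0.18, 0.16} → fail.
TA (methods 1·3): 0.30 vs {0.39, 0.48, 0.12, 0.15} → fail.
TA (methods 2·3): 0.53 vs {0.59, 0.41, 0.11, 0.17} → fail.
TB (methods 1·2): 0.60 vs {0.63, 0.40, 0.24, 0.24} → fail.
TB (methods 1·3): 0.57 vs {0.48, 0.39, 0.22, 0.23} → pass.
TB (methods 2·3): 0.61 vs {0.41, 0.59, 0.21, 0.25} → pass.
TC (methods 1·2): 0.80 vs {0.16, 0.18, 0.24, 0.24} → pass.
TC (methods 1·3): 0.65 vs {0.15, 0.12, 0.23, 0.22} → pass.
TC (methods 2·3): 0.66 vs {0.17, 0.11, 0.25, 0.21} → pass.
4 of 9 fail.

4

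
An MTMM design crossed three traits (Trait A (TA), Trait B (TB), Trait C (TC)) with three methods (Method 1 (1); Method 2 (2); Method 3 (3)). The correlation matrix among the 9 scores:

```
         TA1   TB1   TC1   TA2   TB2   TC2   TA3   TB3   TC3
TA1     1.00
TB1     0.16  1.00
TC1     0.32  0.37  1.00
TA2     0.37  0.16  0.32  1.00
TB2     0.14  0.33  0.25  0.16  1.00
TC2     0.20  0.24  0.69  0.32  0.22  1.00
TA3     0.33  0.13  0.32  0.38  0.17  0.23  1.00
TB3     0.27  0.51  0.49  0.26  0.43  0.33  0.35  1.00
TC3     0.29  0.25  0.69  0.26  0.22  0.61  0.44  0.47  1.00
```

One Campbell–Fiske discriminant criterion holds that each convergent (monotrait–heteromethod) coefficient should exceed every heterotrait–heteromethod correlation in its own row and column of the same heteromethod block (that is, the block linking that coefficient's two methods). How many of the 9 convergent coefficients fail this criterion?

0

Checking each validity diagonal entry against its comparison values:
TA (methods 1·2): 0.37 vs {0.14, 0.16, 0.20, 0.32} → pass.
TA (methods 1·3): 0.33 vs {0.27, 0.13, 0.29, 0.32} → pass.
TA (methods 2·3): 0.38 vs {0.26, 0.17, 0.26, 0.23} → pass.
TB (methods 1·2): 0.33 vs {0.16, 0.14, 0.24, 0.25} → pass.
TB (methods 1·3): 0.51 vs {0.13, 0.27, 0.25, 0.49} → pass.
TB (methods 2·3): 0.43 vs {0.17, 0.26, 0.22, 0.33} → pass.
TC (methods 1·2): 0.69 vs {0.32, 0.20, 0.25, 0.24} → pass.
TC (methods 1·3): 0.69 vs {0.32, 0.29, 0.49, 0.25} → pass.
TC (methods 2·3): 0.61 vs {0.23, 0.26, 0.33, 0.22} → pass.
0 of 9 fail.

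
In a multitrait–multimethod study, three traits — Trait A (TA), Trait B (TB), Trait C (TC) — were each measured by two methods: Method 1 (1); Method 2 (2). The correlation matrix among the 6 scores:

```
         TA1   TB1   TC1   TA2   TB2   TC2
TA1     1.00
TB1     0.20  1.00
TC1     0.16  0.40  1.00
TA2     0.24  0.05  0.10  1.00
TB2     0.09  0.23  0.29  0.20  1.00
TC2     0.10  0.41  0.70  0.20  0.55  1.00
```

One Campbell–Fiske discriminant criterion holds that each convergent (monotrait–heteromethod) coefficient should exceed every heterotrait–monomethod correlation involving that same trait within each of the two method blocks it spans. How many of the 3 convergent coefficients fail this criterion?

Each convergent coefficient versus the relevant comparison correlations:
TA (methods 1·2): 0.24 vs {0.20, 0.20, 0.16, 0.20} → pass.
TB (methods 1·2): 0.23 vs {0.20, 0.20, 0.40, 0.55} → fail.
TC (methods 1·2): 0.70 vs {0.16, 0.20, 0.40, 0.55} → pass.
1 of 3 fail.

1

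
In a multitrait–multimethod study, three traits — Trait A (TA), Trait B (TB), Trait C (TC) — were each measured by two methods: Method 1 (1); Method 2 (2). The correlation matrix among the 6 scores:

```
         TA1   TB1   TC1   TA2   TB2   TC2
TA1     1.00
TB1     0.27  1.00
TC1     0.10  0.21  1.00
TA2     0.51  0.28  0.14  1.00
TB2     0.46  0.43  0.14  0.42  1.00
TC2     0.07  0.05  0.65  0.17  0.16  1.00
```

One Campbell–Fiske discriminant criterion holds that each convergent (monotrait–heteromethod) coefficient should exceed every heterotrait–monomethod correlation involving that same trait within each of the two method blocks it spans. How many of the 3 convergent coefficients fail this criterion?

0

Checking each validity diagonal entry against its comparison values:
TA (methods 1·2): 0.51 vs {0.27, 0.42, 0.10, 0.17} → pass.
TB (methods 1·2): 0.43 vs {0.27, 0.42, 0.21, 0.16} → pass.
TC (methods 1·2): 0.65 vs {0.10, 0.17, 0.21, 0.16} → pass.
0 of 3 fail.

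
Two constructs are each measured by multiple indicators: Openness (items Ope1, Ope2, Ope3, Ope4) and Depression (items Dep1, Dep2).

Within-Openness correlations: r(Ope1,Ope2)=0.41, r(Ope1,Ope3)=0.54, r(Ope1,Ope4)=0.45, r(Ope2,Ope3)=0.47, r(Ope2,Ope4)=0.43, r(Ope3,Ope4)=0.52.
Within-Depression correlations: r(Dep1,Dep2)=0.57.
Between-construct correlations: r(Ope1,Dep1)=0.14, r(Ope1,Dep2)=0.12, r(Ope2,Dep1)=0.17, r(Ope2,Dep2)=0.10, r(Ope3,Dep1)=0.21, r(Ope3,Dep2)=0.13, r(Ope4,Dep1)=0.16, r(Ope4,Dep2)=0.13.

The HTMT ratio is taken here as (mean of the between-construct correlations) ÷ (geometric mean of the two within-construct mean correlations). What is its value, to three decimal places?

Mean heterotrait r = 1.16/8 = 0.1450.
Mean within-Ope = 2.82/6 = 0.4700; mean within-Dep = 0.57/1 = 0.5700.
Geometric mean = √(0.4700 × 0.5700) = 0.5176.
HTMT = 0.1450 / 0.5176 = 0.280.

0.280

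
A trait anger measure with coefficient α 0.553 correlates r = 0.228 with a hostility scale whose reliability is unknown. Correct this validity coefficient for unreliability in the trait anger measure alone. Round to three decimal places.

Single correction: r_c = r_obs / √r_xx = 0.228 / √0.553 = 0.228 / 0.7436 ≈ 0.307.

0.307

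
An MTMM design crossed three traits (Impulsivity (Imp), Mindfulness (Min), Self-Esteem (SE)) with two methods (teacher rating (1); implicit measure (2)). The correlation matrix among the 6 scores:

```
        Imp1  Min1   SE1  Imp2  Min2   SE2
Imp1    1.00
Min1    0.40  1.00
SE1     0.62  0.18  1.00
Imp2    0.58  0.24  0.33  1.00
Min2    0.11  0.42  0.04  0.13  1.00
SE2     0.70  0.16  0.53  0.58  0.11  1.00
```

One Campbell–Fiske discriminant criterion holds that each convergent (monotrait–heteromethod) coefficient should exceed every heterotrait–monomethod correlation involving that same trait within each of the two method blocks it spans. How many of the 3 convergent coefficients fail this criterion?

2

Convergent coefficients and their comparison sets:
Imp (methods 1·2): 0.58 vs {0.40, 0.13, 0.62, 0.58} → fail.
Min (methods 1·2): 0.42 vs {0.40, 0.13, 0.18, 0.11} → pass.
SE (methods 1·2): 0.53 vs {0.62, 0.58, 0.18, 0.11} → fail.
2 of 3 fail.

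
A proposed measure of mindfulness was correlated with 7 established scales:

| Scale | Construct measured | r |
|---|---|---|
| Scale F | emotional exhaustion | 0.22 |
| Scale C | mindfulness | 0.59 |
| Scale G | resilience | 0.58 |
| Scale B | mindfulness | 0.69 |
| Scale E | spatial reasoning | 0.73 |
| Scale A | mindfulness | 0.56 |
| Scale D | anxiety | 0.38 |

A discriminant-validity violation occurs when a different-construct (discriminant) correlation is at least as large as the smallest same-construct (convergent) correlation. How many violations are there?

2

Convergent (same construct = mindfulness): Scale C, Scale B, Scale A.
Smallest convergent = 0.56. Discriminant values: 0.22, 0.58, 0.73, 0.38; count ≥ 0.56 → 2.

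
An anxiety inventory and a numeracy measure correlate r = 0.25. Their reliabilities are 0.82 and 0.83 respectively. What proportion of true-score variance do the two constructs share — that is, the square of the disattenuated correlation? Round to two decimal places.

0.09

Disattenuated r = 0.25 / √(0.82 × 0.83) = 0.25 / 0.8250 = 0.3030.
Shared true-score variance = 0.3030² = 0.0918 ≈ 0.09.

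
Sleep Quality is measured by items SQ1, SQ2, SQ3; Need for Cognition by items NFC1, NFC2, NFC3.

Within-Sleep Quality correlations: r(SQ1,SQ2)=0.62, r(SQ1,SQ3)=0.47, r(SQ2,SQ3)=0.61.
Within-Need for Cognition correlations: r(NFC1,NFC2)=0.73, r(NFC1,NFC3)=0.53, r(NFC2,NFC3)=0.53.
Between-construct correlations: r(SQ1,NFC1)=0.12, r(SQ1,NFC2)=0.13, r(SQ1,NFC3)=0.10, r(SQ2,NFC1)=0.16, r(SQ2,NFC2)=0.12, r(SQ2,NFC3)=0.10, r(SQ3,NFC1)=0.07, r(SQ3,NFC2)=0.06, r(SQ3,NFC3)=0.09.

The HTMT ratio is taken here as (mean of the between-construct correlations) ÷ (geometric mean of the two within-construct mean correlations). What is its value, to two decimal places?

0.18

Between-construct mean = 0.95/9 = 0.1056.
Mean within-SQ = 1.70/3 = 0.5667; mean within-NFC = 1.79/3 = 0.5967.
Geometric mean = √(0.5667 × 0.5967) = 0.5815.
HTMT = 0.1056 / 0.5815 = 0.18.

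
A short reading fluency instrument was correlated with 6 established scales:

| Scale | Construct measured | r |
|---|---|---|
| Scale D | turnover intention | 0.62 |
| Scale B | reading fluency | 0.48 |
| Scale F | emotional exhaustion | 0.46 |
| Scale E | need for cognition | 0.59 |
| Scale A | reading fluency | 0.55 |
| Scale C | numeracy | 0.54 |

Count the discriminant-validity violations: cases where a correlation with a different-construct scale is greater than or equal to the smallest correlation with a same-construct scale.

Convergent (same construct = reading fluency): Scale B, Scale A.
Smallest convergent = 0.48. Discriminant values: 0.62, 0.46, 0.59, 0.54; count ≥ 0.48 → 3.

3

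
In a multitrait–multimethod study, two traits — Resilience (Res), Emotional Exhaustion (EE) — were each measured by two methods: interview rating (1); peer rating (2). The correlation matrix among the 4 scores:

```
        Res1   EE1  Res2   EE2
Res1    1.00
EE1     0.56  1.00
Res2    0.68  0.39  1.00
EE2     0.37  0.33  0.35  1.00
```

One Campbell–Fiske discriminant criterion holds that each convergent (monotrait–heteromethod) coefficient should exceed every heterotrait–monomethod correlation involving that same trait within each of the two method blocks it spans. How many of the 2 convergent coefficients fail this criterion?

Convergent coefficients and their comparison sets:
Res (methods 1·2): 0.68 vs {0.56, 0.35} → pass.
EE (methods 1·2): 0.33 vs {0.56, 0.35} → fail.
1 of 2 fail.

1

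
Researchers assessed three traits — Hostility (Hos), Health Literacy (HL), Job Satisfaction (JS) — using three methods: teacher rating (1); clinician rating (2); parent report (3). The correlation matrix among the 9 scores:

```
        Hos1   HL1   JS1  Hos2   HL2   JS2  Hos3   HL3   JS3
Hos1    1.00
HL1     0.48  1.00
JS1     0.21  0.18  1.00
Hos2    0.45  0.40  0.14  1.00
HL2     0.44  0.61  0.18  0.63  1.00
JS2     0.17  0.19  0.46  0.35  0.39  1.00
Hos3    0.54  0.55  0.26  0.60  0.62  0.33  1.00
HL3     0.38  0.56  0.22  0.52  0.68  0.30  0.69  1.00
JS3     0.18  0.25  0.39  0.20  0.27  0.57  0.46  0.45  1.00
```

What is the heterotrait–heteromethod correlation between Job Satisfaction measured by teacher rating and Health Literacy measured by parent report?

0.22

Different traits and methods: r(JS1, HL3) = 0.22.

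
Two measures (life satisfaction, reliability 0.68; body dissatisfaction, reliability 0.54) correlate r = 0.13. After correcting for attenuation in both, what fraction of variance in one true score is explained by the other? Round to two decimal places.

0.05

Disattenuated r = 0.13 / √(0.68 × 0.54) = 0.13 / 0.6060 = 0.2145.
Shared true-score variance = 0.2145² = 0.0460 ≈ 0.05.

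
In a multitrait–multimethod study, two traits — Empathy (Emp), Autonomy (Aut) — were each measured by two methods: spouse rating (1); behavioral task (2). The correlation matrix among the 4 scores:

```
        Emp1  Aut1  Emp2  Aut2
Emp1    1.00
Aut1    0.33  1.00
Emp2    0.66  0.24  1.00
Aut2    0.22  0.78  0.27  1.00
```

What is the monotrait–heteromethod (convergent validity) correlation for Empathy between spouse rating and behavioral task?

Same trait (Emp), different methods: r(Emp1, Emp2) = 0.66.

0.66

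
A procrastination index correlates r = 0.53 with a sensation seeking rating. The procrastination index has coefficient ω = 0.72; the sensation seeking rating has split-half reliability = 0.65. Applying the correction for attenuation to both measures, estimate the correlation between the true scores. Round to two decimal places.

0.77

r_true = r_obs / √(r_xx · r_yy) = 0.53 / √(0.72 × 0.65) = 0.53 / √0.4680 = 0.53 / 0.6841 ≈ 0.77.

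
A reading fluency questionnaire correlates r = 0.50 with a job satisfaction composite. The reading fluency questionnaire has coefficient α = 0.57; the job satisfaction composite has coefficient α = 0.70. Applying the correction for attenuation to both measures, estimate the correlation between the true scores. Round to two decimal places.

0.79

r_true = r_obs / √(r_xx · r_yy) = 0.50 / √(0.57 × 0.70) = 0.50 / √0.3990 = 0.50 / 0.6317 ≈ 0.79.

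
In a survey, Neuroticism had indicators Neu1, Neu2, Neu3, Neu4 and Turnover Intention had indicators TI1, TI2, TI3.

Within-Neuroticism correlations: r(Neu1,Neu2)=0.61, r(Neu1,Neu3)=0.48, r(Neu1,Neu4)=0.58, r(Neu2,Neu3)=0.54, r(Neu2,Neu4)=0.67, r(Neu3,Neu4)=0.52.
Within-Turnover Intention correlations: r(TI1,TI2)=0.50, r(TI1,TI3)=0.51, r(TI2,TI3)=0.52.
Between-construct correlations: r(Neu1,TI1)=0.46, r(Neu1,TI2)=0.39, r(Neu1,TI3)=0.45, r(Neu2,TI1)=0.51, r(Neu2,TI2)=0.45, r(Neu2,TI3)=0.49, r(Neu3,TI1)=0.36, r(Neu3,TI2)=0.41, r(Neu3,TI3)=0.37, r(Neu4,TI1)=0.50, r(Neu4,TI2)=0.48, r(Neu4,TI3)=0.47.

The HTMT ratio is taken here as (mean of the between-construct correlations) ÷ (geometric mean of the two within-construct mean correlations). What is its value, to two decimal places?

0.83

Between-construct mean = 5.34/12 = 0.4450.
Mean within-Neu = 3.40/6 = 0.5667; mean within-TI = 1.53/3 = 0.5100.
Geometric mean = √(0.5667 × 0.5100) = 0.5376.
HTMT = 0.4450 / 0.5376 = 0.83.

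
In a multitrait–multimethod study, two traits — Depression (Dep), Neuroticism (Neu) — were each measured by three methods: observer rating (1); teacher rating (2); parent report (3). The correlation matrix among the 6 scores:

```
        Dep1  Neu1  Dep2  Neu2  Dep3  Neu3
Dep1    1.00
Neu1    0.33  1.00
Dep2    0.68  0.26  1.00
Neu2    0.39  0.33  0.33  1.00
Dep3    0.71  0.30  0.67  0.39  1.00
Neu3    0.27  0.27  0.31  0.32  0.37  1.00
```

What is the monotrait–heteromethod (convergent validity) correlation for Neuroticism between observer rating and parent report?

Same trait (Neu), different methods: r(Neu1, Neu3) = 0.27.

0.27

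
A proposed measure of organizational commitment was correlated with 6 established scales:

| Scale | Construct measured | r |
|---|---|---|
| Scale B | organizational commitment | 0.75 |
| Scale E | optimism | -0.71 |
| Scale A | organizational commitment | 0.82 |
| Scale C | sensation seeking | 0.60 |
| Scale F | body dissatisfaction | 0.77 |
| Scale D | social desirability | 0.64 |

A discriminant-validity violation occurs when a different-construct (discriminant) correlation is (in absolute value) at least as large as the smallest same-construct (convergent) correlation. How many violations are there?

Convergent (same construct = organizational commitment): Scale B, Scale A.
Smallest convergent = 0.75. Discriminant |r|: 0.71, 0.60, 0.77, 0.64; count ≥ 0.75 → 1.

1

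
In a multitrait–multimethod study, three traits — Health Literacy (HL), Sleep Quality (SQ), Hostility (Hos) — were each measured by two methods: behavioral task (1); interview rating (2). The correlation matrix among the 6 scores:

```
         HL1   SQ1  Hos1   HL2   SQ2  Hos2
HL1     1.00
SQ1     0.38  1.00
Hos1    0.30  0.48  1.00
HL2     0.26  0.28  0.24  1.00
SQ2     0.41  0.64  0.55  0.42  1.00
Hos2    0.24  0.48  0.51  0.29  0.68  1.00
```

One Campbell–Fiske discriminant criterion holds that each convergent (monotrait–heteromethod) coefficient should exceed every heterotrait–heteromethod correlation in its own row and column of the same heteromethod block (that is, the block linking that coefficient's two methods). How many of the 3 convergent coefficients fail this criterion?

Convergent coefficients and their comparison sets:
HL (methods 1·2): 0.26 vs {0.41, 0.28, 0.24, 0.24} → fail.
SQ (methods 1·2): 0.64 vs {0.28, 0.41, 0.48, 0.55} → pass.
Hos (methods 1·2): 0.51 vs {0.24, 0.24, 0.55, 0.48} → fail.
2 of 3 fail.

2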